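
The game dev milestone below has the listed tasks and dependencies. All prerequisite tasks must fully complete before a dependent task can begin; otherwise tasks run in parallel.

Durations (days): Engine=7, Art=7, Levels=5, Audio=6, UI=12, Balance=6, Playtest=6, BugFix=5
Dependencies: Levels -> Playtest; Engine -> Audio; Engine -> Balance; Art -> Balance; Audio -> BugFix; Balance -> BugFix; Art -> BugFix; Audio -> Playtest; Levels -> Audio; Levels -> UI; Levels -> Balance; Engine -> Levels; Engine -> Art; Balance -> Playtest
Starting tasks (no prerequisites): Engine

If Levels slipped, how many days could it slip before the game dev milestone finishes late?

Engine→Art→Balance→Playtest = 7+7+6+6 = 26 sets the makespan at 26 days.
Longest path through Levels: 24 days (earliest finish 12, latest finish 14).
Float = 26 − 24 = 2.

2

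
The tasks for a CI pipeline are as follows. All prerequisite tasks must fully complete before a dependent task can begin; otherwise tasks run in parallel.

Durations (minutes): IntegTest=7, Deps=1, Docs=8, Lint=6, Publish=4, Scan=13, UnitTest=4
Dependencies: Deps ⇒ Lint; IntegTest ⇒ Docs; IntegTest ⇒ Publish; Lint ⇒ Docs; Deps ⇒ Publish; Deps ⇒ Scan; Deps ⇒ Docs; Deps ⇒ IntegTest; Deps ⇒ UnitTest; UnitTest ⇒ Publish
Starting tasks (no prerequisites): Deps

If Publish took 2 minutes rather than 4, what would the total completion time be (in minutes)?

16

As given, the longest chain is Deps→IntegTest→Docs = 1+7+8 = 16, so the finish is 16 minutes.
Publish is off the critical path — its longest chain is 12 minutes, giving 4 of slack.
No other chain overtakes it, so the finish is 16 minutes.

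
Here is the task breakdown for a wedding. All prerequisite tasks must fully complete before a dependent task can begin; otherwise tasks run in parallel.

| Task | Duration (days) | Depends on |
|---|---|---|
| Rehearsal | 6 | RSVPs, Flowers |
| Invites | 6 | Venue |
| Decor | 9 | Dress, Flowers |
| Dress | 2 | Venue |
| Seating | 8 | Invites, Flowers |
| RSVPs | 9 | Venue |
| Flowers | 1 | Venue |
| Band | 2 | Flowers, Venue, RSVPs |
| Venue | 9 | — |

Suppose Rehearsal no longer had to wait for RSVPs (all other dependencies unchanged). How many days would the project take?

23

Before: longest chain Venue→RSVPs→Rehearsal = 9+9+6 = 24, finish 24.
Without RSVPs→Rehearsal, Rehearsal's earliest start moves from 18 to 10.
After: Venue→Invites→Seating = 9+6+8 = 23 → 23 days.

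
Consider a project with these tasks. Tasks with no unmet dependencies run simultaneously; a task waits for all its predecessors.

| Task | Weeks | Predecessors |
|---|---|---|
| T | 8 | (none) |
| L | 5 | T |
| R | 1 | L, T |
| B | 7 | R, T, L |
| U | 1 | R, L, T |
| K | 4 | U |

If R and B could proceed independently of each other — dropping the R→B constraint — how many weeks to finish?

Original critical path: T→L→R→B = 8+5+1+7 = 21 ⇒ 21 weeks.
Without R→B, B's earliest start moves from 14 to 13.
After: T→L→B = 8+5+7 = 20 → 20 weeks.

20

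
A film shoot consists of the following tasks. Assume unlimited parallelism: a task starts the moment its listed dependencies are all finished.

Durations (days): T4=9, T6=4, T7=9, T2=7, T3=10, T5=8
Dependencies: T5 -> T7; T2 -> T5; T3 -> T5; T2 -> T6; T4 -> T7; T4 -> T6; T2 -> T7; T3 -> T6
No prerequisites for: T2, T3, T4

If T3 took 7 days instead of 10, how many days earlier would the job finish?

As given, the longest chain is T3→T5→T7 = 10+8+9 = 27, so the finish is 27 days.
T3 lies on that path, so at 7 days the path becomes 24 days.
Now T2→T5→T7 = 7+8+9 = 24 is longest, so the finish becomes 24 days.
Change in finish: 24 − 27 = -3 days.

3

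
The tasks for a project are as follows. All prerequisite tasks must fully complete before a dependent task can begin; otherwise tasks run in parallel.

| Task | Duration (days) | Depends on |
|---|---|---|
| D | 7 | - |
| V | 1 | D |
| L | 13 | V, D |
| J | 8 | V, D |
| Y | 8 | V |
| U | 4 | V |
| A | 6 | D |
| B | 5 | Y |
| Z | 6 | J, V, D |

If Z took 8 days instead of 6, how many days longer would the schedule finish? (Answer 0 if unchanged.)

The binding path is D→V→J→Z = 7+1+8+6 = 22; finish at 22 days.
Since Z is critical, the +2 change carries straight to that chain (now 24 days).
No other chain overtakes it, so the finish is 24 days.
Change in finish: 24 − 22 = +2 days.

2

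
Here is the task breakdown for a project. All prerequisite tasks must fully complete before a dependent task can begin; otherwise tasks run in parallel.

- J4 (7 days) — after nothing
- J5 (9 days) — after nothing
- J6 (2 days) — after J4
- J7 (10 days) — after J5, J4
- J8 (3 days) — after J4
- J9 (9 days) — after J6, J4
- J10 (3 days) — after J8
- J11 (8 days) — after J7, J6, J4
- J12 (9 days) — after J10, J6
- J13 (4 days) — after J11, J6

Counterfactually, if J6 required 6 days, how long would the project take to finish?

Critical path before the change: J5→J7→J11→J13 = 9+10+8+4 = 31 giving 31 days.
The longest path through J6 is only 21 days, so J6 has float 10.
That remains the longest chain; total 31 days.

31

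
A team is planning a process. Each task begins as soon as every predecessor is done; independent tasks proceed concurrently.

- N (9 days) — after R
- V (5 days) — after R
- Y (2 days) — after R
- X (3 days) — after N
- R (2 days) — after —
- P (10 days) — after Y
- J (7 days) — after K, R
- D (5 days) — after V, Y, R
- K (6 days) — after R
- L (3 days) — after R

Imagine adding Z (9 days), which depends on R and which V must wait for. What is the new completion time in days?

Originally the process takes 15 days.
With Z inserted, V now waits for max(R, Z).
New critical path: R→Z→V→D = 2+9+5+5 = 21 ⇒ 21 days.

21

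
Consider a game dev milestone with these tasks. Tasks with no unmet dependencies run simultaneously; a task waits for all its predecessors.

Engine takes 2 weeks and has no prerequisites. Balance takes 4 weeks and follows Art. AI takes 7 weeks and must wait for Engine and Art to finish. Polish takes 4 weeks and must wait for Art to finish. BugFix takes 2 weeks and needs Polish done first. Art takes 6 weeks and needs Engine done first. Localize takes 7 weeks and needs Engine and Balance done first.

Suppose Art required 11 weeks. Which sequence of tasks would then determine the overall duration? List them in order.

Actual critical path: Engine→Art→Balance→Localize = 2+6+4+7 = 19 ⇒ 19 weeks.
Art is on the critical path; changing it to 11 makes that path 24 weeks.
The critical path is still Engine→Art→Balance→Localize; finish is now 24 weeks.

Engine, Art, Balance, Localize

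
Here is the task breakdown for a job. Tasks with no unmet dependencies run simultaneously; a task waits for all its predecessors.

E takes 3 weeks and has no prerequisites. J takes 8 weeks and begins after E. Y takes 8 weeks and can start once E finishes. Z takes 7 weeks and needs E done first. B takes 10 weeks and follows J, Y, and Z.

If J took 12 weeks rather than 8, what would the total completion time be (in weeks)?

Critical path before the change: E→J→B = 3+8+10 = 21 giving 21 weeks.
J lies on that path, so at 12 weeks the path becomes 25 weeks.
The critical path is still E→J→B; finish is now 25 weeks.

25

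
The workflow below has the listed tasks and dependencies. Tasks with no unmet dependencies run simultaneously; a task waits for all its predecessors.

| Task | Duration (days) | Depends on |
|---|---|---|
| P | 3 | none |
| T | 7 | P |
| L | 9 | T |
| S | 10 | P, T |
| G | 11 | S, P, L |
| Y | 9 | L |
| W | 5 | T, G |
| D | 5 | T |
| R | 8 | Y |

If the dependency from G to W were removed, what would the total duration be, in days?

With the dependency in place, P→T→L→Y→R = 3+7+9+9+8 = 36 sets the finish at 36 days.
Without G→W, W's earliest start moves from 31 to 10.
The longest chain is now P→T→L→Y→R = 3+7+9+9+8 = 36, so the workflow takes 36 days.

36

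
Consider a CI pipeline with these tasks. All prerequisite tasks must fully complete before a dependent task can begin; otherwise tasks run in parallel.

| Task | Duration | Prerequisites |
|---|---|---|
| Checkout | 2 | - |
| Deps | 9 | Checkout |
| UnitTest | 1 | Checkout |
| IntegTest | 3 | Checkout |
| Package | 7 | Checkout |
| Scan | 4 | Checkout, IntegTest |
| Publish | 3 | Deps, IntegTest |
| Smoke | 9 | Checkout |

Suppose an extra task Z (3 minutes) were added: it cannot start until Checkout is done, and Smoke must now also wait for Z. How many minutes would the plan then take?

14

Originally the plan takes 14 minutes.
With Z inserted, Smoke now waits for max(Checkout, Z).
New critical path: Checkout→Z→Smoke = 2+3+9 = 14 ⇒ 14 minutes.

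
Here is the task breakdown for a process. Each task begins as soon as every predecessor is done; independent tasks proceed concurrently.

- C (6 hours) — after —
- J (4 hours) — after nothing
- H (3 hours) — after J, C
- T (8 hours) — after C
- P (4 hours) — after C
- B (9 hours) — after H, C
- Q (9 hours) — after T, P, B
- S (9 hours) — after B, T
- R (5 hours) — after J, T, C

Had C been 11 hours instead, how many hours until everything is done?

The binding path is C→H→B→Q = 6+3+9+9 = 27; finish at 27 hours.
C lies on that path, so at 11 hours the path becomes 32 hours.
No other chain overtakes it, so the finish is 32 hours.

32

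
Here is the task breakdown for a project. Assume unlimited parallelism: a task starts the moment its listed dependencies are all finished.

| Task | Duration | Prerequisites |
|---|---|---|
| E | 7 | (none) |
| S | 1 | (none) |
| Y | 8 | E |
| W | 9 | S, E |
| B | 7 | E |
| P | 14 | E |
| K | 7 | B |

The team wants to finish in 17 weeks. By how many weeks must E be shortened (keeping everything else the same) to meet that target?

4

Current finish: 21 weeks; target: 17.
E is on every critical path, so each week cut from E cuts the finish by one (this holds down to a finish of 15).
Need 21 − 17 = 4 weeks off E → E becomes 3 weeks, finish becomes 17.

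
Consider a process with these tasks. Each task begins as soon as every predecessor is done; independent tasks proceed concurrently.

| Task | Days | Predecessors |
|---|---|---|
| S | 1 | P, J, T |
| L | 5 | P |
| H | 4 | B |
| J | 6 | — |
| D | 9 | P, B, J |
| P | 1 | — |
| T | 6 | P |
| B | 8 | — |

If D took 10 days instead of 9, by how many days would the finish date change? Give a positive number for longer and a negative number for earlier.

1

Actual critical path: B→D = 8+9 = 17 ⇒ 17 days.
D lies on that path, so at 10 days the path becomes 18 days.
No other chain overtakes it, so the finish is 18 days.
Change in finish: 18 − 17 = +1 days.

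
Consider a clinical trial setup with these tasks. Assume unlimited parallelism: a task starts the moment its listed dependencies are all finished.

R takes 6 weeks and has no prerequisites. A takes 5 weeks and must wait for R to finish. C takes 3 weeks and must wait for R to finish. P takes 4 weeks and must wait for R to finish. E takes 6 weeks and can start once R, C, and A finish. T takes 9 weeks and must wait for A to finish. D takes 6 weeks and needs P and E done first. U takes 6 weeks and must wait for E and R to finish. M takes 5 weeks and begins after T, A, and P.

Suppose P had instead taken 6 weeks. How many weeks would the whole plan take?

25

The binding path is R→A→T→M = 6+5+9+5 = 25; finish at 25 weeks.
The longest path through P is only 16 weeks, so P has float 9.
No other chain overtakes it, so the finish is 25 weeks.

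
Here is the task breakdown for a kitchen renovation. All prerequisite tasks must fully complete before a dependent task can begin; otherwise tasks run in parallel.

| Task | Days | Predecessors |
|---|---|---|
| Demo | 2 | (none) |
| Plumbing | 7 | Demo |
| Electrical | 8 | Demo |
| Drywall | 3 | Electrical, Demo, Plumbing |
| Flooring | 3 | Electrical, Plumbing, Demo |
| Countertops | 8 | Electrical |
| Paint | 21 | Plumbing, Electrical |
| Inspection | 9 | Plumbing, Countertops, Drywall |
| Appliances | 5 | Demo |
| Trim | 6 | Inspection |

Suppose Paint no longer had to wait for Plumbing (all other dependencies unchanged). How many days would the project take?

33

Before: longest chain Demo→Electrical→Countertops→Inspection→Trim = 2+8+8+9+6 = 33, finish 33.
Dropping Plumbing→Paint doesn't change Paint's earliest start (10); another predecessor still binds.
New critical path: Demo→Electrical→Countertops→Inspection→Trim = 2+8+8+9+6 = 33 ⇒ 33 days.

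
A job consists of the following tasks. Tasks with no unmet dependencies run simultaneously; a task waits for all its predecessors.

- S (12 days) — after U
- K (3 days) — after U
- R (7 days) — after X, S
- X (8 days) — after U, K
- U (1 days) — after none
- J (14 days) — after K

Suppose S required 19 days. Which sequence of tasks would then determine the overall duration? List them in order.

U, S, R

As given, the longest chain is U→S→R = 1+12+7 = 20, so the finish is 20 days.
Since S is critical, the +7 change carries straight to that chain (now 27 days).
No other chain overtakes it, so the finish is 27 days.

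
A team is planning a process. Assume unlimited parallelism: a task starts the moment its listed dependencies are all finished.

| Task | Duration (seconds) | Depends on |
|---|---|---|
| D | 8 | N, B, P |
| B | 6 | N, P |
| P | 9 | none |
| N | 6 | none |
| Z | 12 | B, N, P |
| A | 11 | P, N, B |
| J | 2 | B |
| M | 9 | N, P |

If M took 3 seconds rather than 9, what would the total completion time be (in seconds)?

27

Actual critical path: P→B→Z = 9+6+12 = 27 ⇒ 27 seconds.
The longest path through M is only 18 seconds, so M has float 9.
No other chain overtakes it, so the finish is 27 seconds.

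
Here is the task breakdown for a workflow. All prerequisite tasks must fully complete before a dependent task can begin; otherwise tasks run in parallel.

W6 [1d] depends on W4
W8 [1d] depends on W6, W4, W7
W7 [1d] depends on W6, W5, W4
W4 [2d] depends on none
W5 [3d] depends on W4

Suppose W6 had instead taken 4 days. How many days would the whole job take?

8

As given, the longest chain is W4→W5→W7→W8 = 2+3+1+1 = 7, so the finish is 7 days.
The longest path through W6 is only 5 days, so W6 has float 2.
New critical path: W4→W6→W7→W8 = 2+4+1+1 = 8 ⇒ 8 days.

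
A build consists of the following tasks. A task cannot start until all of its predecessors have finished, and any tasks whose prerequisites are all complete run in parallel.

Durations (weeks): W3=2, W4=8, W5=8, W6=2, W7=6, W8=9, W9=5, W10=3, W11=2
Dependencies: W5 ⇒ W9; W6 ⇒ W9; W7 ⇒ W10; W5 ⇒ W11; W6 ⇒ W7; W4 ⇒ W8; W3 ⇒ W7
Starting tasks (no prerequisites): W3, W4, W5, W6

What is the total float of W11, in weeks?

Critical path: W4→W8 = 8+9 = 17, so the finish is 17 weeks.
Longest path through W11: 10 weeks (earliest finish 10, latest finish 17).
Slack of W11 = 15 − 8 = 7 weeks.

7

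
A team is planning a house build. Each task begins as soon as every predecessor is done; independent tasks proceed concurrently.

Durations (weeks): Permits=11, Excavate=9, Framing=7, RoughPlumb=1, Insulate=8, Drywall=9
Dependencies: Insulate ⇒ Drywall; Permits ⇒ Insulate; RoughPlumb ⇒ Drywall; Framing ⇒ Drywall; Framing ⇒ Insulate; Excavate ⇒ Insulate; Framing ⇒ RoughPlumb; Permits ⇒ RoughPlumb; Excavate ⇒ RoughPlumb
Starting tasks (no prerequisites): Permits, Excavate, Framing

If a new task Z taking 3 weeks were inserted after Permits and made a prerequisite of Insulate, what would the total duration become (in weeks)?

31

Originally the house build takes 28 weeks.
With Z inserted, Insulate now waits for max(Permits, Framing, Excavate, Z).
New critical path: Permits→Z→Insulate→Drywall = 11+3+8+9 = 31 ⇒ 31 weeks.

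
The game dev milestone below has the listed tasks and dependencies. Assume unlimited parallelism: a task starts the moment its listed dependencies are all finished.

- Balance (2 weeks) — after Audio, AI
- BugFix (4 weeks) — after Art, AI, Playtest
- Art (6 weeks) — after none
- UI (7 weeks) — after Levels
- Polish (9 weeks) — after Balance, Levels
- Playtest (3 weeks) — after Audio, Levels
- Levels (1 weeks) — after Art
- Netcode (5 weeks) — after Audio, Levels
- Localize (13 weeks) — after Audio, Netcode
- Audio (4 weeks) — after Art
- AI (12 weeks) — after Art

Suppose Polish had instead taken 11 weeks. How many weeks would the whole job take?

Critical path before the change: Art→AI→Balance→Polish = 6+12+2+9 = 29 giving 29 weeks.
Polish is on the critical path; changing it to 11 makes that path 31 weeks.
No other chain overtakes it, so the finish is 31 weeks.

31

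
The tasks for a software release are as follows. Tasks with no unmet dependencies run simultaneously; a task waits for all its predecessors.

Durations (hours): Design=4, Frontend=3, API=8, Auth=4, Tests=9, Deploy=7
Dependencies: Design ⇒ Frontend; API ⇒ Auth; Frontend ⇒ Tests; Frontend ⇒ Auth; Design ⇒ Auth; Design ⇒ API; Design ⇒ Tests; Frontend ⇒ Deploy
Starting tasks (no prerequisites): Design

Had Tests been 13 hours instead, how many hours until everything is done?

Critical path before the change: Design→Frontend→Tests = 4+3+9 = 16 giving 16 hours.
Tests is on the critical path; changing it to 13 makes that path 20 hours.
The critical path is still Design→Frontend→Tests; finish is now 20 hours.

20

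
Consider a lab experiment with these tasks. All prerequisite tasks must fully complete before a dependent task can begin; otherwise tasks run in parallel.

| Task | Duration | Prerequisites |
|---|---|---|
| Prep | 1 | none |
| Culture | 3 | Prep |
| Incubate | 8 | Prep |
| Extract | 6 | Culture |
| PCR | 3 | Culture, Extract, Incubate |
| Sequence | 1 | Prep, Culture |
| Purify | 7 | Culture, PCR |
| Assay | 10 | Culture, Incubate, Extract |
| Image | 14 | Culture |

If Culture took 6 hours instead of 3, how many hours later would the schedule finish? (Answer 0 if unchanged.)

Actual critical path: Prep→Culture→Extract→PCR→Purify = 1+3+6+3+7 = 20 ⇒ 20 hours.
Culture lies on that path, so at 6 hours the path becomes 23 hours.
No other chain overtakes it, so the finish is 23 hours.
Change in finish: 23 − 20 = +3 hours.

3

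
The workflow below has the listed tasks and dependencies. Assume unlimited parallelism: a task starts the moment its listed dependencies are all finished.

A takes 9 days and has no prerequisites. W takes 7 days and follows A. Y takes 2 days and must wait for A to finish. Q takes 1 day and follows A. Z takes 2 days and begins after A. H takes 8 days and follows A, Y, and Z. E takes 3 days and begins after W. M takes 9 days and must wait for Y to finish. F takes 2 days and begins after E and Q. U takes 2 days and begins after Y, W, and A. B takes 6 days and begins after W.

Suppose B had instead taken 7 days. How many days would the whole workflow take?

23

Critical path before the change: A→W→B = 9+7+6 = 22 giving 22 days.
B lies on that path, so at 7 days the path becomes 23 days.
No other chain overtakes it, so the finish is 23 days.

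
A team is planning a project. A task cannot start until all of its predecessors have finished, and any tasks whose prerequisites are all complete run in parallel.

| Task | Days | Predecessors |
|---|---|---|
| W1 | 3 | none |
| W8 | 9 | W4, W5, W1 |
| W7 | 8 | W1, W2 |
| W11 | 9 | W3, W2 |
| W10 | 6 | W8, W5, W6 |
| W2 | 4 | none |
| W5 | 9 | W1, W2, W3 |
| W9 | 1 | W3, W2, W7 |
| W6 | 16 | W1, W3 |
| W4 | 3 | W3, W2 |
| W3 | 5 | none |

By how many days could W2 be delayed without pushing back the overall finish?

W3→W5→W8→W10 = 5+9+9+6 = 29 sets the makespan at 29 days.
Longest path through W2: 28 days (earliest finish 4, latest finish 5).
Float = 29 − 28 = 1.

1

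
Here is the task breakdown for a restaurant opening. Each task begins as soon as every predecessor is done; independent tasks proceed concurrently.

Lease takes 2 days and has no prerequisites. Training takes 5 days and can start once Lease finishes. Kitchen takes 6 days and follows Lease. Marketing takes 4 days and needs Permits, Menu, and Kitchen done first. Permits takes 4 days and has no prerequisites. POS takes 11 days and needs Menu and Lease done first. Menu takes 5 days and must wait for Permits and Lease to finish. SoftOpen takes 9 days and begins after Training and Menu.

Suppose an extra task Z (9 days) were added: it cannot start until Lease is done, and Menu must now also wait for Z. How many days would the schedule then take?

Originally the schedule takes 20 days.
With Z inserted, Menu now waits for max(Permits, Lease, Z).
New critical path: Lease→Z→Menu→POS = 2+9+5+11 = 27 ⇒ 27 days.

27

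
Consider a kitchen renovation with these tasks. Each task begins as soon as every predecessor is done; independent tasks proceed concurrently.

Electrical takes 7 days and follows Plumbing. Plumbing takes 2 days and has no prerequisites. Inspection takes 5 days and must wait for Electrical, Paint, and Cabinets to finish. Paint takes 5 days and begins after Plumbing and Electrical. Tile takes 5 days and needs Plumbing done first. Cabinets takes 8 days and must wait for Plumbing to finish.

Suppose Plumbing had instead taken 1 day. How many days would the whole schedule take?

Baseline: Plumbing→Electrical→Paint→Inspection = 2+7+5+5 = 19 → 19 days.
Plumbing lies on that path, so at 1 day the path becomes 18 days.
The critical path is still Plumbing→Electrical→Paint→Inspection; finish is now 18 days.

18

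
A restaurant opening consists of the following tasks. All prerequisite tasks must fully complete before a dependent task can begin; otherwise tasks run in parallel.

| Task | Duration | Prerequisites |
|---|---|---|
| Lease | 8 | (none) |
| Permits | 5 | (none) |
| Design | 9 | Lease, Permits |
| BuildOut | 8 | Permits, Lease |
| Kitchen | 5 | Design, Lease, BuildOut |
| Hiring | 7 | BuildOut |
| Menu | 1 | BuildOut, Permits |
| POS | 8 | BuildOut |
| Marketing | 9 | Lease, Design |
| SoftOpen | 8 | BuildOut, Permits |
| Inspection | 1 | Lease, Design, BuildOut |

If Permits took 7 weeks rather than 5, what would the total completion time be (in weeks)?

26

Baseline: Lease→Design→Marketing = 8+9+9 = 26 → 26 weeks.
Permits is off the critical path — its longest chain is 23 weeks, giving 3 of slack.
The critical path is still Lease→Design→Marketing; finish is now 26 weeks.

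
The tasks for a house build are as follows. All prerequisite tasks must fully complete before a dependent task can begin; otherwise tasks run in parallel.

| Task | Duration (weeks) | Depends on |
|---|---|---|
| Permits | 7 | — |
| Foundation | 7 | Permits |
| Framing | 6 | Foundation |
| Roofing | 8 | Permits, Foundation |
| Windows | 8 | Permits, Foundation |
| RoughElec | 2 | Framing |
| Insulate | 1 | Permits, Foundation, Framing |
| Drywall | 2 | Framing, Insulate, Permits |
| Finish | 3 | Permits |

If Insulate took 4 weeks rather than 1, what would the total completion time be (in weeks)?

The binding path is Permits→Foundation→Framing→Insulate→Drywall = 7+7+6+1+2 = 23; finish at 23 weeks.
Insulate is on the critical path; changing it to 4 makes that path 26 weeks.
The critical path is still Permits→Foundation→Framing→Insulate→Drywall; finish is now 26 weeks.

26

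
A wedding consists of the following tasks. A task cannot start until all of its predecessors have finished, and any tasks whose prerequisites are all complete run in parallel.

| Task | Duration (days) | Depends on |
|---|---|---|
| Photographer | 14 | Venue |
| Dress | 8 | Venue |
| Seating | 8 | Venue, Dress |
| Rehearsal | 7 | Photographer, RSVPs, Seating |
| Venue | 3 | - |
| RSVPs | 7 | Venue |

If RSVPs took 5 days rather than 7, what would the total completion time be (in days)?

26

The binding path is Venue→Dress→Seating→Rehearsal = 3+8+8+7 = 26; finish at 26 days.
The longest path through RSVPs is only 17 days, so RSVPs has float 9.
No other chain overtakes it, so the finish is 26 days.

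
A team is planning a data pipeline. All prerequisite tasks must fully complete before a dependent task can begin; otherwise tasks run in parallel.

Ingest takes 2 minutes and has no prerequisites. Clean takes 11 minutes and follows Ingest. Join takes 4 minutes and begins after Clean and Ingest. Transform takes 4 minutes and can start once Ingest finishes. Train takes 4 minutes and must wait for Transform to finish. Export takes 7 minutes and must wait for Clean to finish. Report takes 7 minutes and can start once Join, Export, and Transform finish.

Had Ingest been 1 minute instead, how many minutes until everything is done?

Baseline: Ingest→Clean→Export→Report = 2+11+7+7 = 27 → 27 minutes.
Since Ingest is critical, the -1 change carries straight to that chain (now 26 minutes).
That remains the longest chain; total 26 minutes.

26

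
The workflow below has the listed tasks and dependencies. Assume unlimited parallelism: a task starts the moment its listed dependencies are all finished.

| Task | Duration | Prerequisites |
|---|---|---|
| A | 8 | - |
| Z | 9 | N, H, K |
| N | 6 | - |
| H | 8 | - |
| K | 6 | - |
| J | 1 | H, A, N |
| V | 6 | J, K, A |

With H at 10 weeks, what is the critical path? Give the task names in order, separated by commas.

As given, the longest chain is H→Z = 8+9 = 17, so the finish is 17 weeks.
H lies on that path, so at 10 weeks the path becomes 19 weeks.
No other chain overtakes it, so the finish is 19 weeks.

H, Z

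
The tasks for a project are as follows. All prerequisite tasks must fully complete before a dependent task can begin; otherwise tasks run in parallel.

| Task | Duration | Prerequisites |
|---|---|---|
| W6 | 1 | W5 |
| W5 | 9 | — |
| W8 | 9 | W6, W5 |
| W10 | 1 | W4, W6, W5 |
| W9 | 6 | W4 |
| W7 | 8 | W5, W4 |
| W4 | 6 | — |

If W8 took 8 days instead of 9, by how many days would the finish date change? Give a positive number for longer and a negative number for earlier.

-1

As given, the longest chain is W5→W6→W8 = 9+1+9 = 19, so the finish is 19 days.
W8 lies on that path, so at 8 days the path becomes 18 days.
That remains the longest chain; total 18 days.
Change in finish: 18 − 19 = -1 days.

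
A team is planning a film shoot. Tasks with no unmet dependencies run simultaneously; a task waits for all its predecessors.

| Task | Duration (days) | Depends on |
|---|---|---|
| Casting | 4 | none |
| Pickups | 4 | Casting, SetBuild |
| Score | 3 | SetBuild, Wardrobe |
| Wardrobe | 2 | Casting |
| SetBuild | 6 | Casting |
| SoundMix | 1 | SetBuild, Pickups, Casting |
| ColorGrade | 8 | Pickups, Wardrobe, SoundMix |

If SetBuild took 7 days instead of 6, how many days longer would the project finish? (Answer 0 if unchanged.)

Critical path before the change: Casting→SetBuild→Pickups→SoundMix→ColorGrade = 4+6+4+1+8 = 23 giving 23 days.
Since SetBuild is critical, the +1 change carries straight to that chain (now 24 days).
That remains the longest chain; total 24 days.
Change in finish: 24 − 23 = +1 days.

1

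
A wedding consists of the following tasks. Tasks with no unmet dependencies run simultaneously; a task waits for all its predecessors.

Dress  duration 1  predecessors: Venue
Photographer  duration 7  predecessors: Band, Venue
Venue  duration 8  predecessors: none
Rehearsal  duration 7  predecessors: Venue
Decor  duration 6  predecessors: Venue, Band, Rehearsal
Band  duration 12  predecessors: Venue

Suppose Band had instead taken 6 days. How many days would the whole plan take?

21

Actual critical path: Venue→Band→Photographer = 8+12+7 = 27 ⇒ 27 days.
Since Band is critical, the -6 change carries straight to that chain (now 21 days).
The critical path is still Venue→Band→Photographer; finish is now 21 days.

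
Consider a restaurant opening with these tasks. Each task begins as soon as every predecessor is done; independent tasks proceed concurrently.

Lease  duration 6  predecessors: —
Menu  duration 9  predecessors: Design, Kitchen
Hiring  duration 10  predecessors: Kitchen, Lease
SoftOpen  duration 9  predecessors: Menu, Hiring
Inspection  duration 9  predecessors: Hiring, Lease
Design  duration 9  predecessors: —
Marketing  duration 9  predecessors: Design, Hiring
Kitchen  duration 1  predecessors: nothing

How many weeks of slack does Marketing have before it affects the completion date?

2

Critical path: Design→Menu→SoftOpen = 9+9+9 = 27, so the finish is 27 weeks.
The longest chain containing Marketing totals 25 weeks.
So Marketing can slip 27 − 25 = 2 weeks.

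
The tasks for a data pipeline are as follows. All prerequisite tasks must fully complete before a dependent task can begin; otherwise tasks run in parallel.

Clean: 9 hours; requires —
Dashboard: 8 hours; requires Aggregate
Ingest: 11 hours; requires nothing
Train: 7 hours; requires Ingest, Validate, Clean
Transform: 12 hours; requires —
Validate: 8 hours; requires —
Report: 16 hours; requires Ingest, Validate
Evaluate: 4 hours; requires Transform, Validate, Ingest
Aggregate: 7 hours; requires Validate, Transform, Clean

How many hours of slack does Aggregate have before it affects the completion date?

Ingest→Report = 11+16 = 27 sets the makespan at 27 hours.
Longest path through Aggregate: 27 hours (earliest finish 19, latest finish 19).
Float = 27 − 27 = 0.

0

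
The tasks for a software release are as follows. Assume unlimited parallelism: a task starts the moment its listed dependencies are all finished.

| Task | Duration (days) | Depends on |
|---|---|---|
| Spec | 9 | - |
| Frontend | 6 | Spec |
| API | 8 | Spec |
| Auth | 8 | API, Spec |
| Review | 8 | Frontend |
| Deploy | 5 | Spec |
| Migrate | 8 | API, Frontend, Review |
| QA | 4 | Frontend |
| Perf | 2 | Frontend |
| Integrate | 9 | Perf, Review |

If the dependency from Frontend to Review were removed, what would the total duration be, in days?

Original critical path: Spec→Frontend→Review→Integrate = 9+6+8+9 = 32 ⇒ 32 days.
Without Frontend→Review, Review's earliest start moves from 15 to 0.
New critical path: Spec→Frontend→Perf→Integrate = 9+6+2+9 = 26 ⇒ 26 days.

26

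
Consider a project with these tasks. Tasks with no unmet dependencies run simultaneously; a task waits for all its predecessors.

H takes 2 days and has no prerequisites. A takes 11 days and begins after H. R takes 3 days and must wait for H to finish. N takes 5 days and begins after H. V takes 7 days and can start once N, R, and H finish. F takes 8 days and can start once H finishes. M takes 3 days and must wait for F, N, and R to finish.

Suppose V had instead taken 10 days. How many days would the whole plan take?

17

Actual critical path: H→N→V = 2+5+7 = 14 ⇒ 14 days.
V lies on that path, so at 10 days the path becomes 17 days.
The critical path is still H→N→V; finish is now 17 days.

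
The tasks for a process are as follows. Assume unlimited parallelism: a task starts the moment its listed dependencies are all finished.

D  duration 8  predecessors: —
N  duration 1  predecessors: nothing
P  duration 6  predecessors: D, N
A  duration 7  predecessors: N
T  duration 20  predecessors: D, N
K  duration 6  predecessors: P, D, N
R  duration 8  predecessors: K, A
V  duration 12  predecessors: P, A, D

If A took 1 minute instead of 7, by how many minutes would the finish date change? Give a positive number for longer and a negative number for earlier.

0

Actual critical path: D→P→K→R = 8+6+6+8 = 28 ⇒ 28 minutes.
A is off the critical path — its longest chain is 20 minutes, giving 8 of slack.
That remains the longest chain; total 28 minutes.
Change in finish: 28 − 28 = +0 minutes.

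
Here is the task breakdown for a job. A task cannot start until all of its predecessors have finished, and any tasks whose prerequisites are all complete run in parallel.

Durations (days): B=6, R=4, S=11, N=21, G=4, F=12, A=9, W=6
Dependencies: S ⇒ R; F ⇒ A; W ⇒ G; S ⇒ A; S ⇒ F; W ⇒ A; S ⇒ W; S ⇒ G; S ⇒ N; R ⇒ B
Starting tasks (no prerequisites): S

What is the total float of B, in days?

11

The longest chain is S→F→A = 11+12+9 = 32; overall finish 32 days.
The longest chain containing B totals 21 days.
Slack of B = 26 − 15 = 11 days.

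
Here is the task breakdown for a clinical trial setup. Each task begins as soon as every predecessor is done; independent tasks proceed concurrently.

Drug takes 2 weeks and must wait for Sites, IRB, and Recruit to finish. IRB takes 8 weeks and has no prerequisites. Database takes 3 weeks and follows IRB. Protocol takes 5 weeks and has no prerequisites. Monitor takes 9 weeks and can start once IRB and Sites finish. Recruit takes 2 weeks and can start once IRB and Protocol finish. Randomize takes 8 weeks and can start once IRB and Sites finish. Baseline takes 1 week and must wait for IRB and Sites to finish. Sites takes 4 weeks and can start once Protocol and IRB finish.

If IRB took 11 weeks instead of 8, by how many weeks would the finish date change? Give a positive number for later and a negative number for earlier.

Critical path before the change: IRB→Sites→Monitor = 8+4+9 = 21 giving 21 weeks.
IRB lies on that path, so at 11 weeks the path becomes 24 weeks.
That remains the longest chain; total 24 weeks.
Change in finish: 24 − 21 = +3 weeks.

3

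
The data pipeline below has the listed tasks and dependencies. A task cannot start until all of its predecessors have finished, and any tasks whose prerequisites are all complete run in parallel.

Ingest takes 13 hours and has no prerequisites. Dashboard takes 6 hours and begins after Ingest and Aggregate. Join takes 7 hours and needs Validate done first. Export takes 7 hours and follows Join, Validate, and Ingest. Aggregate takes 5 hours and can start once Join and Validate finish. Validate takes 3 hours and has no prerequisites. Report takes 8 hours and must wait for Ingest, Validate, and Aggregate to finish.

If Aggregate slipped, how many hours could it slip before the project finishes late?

The longest chain is Validate→Join→Aggregate→Report = 3+7+5+8 = 23; overall finish 23 hours.
Longest path through Aggregate: 23 hours (earliest finish 15, latest finish 15).
Float = 23 − 23 = 0.

0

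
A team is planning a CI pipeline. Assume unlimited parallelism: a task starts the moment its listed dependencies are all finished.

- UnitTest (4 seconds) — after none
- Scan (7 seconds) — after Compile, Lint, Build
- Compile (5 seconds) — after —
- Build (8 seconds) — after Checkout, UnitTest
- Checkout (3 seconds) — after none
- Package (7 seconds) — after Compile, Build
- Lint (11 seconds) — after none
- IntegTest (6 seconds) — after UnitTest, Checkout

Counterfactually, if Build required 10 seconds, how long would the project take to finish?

Actual critical path: UnitTest→Build→Package = 4+8+7 = 19 ⇒ 19 seconds.
Since Build is critical, the +2 change carries straight to that chain (now 21 seconds).
The critical path is still UnitTest→Build→Package; finish is now 21 seconds.

21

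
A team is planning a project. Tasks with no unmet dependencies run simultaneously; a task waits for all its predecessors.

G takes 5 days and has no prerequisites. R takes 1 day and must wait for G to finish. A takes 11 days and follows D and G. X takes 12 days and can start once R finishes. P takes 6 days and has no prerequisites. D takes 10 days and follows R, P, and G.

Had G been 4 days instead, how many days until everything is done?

Critical path before the change: G→R→D→A = 5+1+10+11 = 27 giving 27 days.
G lies on that path, so at 4 days the path becomes 26 days.
Now P→D→A = 6+10+11 = 27 is longest, so the finish becomes 27 days.

27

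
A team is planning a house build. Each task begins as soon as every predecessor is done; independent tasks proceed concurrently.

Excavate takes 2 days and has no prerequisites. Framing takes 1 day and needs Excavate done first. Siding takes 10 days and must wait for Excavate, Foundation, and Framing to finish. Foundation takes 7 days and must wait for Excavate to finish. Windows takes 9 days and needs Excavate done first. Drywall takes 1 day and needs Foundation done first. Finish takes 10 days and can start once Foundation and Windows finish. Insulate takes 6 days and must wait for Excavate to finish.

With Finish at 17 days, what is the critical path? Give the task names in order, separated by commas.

Excavate, Windows, Finish

As given, the longest chain is Excavate→Windows→Finish = 2+9+10 = 21, so the finish is 21 days.
Finish is on the critical path; changing it to 17 makes that path 28 days.
No other chain overtakes it, so the finish is 28 days.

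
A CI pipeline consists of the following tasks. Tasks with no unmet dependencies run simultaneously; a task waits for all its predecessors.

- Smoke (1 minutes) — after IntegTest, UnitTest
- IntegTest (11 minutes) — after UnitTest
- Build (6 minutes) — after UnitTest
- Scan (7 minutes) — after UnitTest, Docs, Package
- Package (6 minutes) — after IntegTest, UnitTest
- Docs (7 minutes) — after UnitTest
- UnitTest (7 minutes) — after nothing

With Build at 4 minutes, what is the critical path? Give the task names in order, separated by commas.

UnitTest, IntegTest, Package, Scan

Baseline: UnitTest→IntegTest→Package→Scan = 7+11+6+7 = 31 → 31 minutes.
Build has 18 minutes of float (longest path through it is 13).
No other chain overtakes it, so the finish is 31 minutes.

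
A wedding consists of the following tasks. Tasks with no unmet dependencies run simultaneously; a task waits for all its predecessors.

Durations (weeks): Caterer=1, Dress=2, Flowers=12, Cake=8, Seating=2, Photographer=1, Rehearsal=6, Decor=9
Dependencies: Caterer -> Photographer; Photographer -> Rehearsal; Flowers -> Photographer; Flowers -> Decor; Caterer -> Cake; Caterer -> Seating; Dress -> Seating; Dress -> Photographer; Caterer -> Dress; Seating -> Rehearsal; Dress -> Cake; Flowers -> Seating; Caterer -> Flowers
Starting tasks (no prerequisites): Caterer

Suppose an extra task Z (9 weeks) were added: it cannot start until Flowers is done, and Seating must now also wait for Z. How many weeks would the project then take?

30

Originally the project takes 22 weeks.
With Z inserted, Seating now waits for max(Dress, Flowers, Caterer, Z).
New critical path: Caterer→Flowers→Z→Seating→Rehearsal = 1+12+9+2+6 = 30 ⇒ 30 weeks.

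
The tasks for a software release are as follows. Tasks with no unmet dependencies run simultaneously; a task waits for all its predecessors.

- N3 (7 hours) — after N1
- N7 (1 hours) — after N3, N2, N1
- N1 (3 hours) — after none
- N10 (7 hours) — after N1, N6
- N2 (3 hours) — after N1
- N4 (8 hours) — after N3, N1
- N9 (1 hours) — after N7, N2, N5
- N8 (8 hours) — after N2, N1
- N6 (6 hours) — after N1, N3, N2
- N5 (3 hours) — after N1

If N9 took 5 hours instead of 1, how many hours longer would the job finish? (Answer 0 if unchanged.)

0

The binding path is N1→N3→N6→N10 = 3+7+6+7 = 23; finish at 23 hours.
N9 has 11 hours of float (longest path through it is 12).
That remains the longest chain; total 23 hours.
Change in finish: 23 − 23 = +0 hours.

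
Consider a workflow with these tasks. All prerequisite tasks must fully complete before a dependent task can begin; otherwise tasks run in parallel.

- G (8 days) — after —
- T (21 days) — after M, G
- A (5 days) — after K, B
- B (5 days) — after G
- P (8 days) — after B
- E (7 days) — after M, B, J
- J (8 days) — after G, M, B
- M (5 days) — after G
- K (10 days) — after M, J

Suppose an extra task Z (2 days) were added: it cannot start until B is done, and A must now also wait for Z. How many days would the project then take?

36

Originally the project takes 36 days.
With Z inserted, A now waits for max(K, B, Z).
New critical path: G→M→J→K→A = 8+5+8+10+5 = 36 ⇒ 36 days.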